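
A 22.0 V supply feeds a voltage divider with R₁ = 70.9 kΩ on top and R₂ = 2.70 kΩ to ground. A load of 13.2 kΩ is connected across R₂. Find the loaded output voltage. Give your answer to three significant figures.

The load sits in parallel with R₂: R₂‖R_L = (2.70 × 13.2) / (2.70 + 13.2) = 2.242 kΩ.
V_out = 22.0 × 2.242 / (70.9 + 2.242) = 22.0 × 2.242/73.14 = 0.674 V.
(Unloaded it would have been 0.807 V.)

V_out ≈ 0.674 V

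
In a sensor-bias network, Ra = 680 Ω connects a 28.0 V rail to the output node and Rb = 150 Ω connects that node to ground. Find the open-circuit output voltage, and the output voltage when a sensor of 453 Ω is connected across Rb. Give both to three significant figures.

Open-circuit: V = 28.0 × 150/(680 + 150) = 5.06 V.
With the load, Rb becomes Rb‖R_L = 112.7 Ω, so V = 28.0 × 112.7/792.7 = 3.98 V.

Unloaded: 5.06 V; loaded: 3.98 V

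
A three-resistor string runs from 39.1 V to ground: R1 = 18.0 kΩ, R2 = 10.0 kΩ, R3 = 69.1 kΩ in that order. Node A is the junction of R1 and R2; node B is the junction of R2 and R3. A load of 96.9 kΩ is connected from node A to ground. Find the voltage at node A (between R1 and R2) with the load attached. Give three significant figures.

V ≈ 27.7 V

Below node A the series string R2+R3 = 79.10 kΩ sits in parallel with the 96.9 kΩ load: 43.55 kΩ.
V_A = 39.1 × 43.55/(18.0 + 43.55) = 27.7 V.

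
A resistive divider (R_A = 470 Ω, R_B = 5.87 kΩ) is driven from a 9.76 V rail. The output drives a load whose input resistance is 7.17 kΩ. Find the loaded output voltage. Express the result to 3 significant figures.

The load sits in parallel with R_B: R_B‖R_L = (5870 × 7170) / (5870 + 7170) = 3228 Ω.
V_out = 9.76 × 3228 / (470 + 3228) = 9.76 × 3228/3698 = 8.52 V.
(Unloaded it would have been 9.04 V.)

V_out ≈ 8.52 V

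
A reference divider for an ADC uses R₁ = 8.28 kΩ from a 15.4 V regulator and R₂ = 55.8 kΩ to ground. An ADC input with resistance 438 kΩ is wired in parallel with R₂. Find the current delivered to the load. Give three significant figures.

I_L ≈ 0.0301 mA

R₂‖R_L = 49.49 kΩ; V_out = 15.4 × 49.49/57.77 = 13.19 V.
I_L = V_out / R_L = 13.19 / 438 kΩ = 0.0301 mA.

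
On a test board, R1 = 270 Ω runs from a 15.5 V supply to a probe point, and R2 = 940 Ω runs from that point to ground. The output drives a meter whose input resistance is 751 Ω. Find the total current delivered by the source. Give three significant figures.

R2‖R_L = 417.5 Ω, so the source sees R1 + R2‖R_L = 687.5 Ω.
I = 15.5 V / 687.5 Ω = 22.5 mA.

I ≈ 22.5 mA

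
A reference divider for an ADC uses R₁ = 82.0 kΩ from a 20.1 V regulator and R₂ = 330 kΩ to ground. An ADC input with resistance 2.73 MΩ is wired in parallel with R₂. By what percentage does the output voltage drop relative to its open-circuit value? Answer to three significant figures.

The divider's output (Thévenin) resistance is R₁‖R₂ = 65.68 kΩ.
Fractional drop under load = R_th/(R_th + R_L) = 65.68 / (65.68 + 2730) = 0.02349.
So the output falls by 2.35 %.

2.35 %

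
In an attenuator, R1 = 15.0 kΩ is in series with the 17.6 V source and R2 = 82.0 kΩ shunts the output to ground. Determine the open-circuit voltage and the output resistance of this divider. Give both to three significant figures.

V_th is the open-circuit tap voltage: 17.6 × 82.0/(15.0 + 82.0) = 14.9 V.
With the supply zeroed, R1 and R2 appear in parallel from the tap: R_th = R1‖R2 = (15.0 × 82.0)/97.00 = 12.7 kΩ.

V_th = 14.9 V, R_th = 12.7 kΩ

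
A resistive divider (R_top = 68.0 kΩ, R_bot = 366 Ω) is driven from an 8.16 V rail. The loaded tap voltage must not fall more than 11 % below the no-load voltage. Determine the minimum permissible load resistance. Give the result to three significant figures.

R_L(min) ≈ 2.95 kΩ

Output resistance R_th = R_top‖R_bot = (68000 × 366)/68370 = 364.0 Ω.
The fractional drop is R_th/(R_th + R_L); requiring this ≤ 0.110 gives R_L ≥ R_th(1/0.110 − 1) = 364.0 × 8.091 = 2.95 kΩ.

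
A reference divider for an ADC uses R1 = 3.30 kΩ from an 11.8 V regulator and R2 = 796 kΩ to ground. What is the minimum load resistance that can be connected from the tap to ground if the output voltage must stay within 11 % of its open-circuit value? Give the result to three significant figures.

Output resistance R_th = R1‖R2 = (3.30 × 796)/799.3 = 3.286 kΩ.
The fractional drop is R_th/(R_th + R_L); requiring this ≤ 0.110 gives R_L ≥ R_th(1/0.110 − 1) = 3.286 × 8.091 = 26.6 kΩ.

R_L(min) ≈ 26.6 kΩ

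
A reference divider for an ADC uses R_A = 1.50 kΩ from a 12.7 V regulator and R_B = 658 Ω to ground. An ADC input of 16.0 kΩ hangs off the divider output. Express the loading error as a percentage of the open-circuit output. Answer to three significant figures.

The divider's output (Thévenin) resistance is R_A‖R_B = 457.4 Ω.
Fractional drop under load = R_th/(R_th + R_L) = 457.4 / (457.4 + 16000) = 0.02779.
So the output falls by 2.78 %.

2.78 %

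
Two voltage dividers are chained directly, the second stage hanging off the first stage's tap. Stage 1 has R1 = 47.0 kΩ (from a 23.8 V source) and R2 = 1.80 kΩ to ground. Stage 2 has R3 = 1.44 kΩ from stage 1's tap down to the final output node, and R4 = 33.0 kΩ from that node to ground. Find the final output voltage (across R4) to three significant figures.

V_out ≈ 0.801 V

Stage 2 presents R3+R4 = 34.44 kΩ as a load on stage 1's tap.
Stage 1's lower leg becomes R2‖(R3+R4) = 1.711 kΩ, so V_mid = 23.8 × 1.711/48.71 = 0.8358 V.
Stage 2 is itself unloaded: V_out = V_mid × R4/(R3+R4) = 0.8358 × 33.0/34.44 = 0.801 V.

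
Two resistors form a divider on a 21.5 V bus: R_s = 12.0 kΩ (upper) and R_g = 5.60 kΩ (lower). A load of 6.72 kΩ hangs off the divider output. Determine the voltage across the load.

V_out ≈ 4.36 V

The load sits in parallel with R_g: R_g‖R_L = (5.60 × 6.72) / (5.60 + 6.72) = 3.055 kΩ.
V_out = 21.5 × 3.055 / (12.0 + 3.055) = 21.5 × 3.055/15.05 = 4.36 V.
(Unloaded it would have been 6.84 V.)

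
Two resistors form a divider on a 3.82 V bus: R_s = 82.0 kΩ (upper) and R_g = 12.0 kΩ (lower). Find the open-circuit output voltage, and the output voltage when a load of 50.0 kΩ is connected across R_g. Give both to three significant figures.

Unloaded: 0.488 V; loaded: 0.403 V

Open-circuit: V = 3.82 × 12.0/(82.0 + 12.0) = 0.488 V.
With the load, R_g becomes R_g‖R_L = 9.677 kΩ, so V = 3.82 × 9.677/91.68 = 0.403 V.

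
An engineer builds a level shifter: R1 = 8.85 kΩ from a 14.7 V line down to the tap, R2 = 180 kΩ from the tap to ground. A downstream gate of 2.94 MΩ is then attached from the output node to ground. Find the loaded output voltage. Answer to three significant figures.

The load sits in parallel with R2: R2‖R_L = (180 × 2940) / (180 + 2940) = 169.6 kΩ.
V_out = 14.7 × 169.6 / (8.85 + 169.6) = 14.7 × 169.6/178.5 = 14.0 V.

V_out ≈ 14.0 V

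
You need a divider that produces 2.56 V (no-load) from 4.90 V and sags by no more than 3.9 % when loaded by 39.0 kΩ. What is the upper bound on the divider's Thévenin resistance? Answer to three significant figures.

R_th ≤ 1.58 kΩ

Loading drop = R_th/(R_th + R_L) ≤ 0.0390, so R_th ≤ R_L · ε/(1−ε) = 39.0 kΩ × 0.0390/0.9610 = 1.58 kΩ.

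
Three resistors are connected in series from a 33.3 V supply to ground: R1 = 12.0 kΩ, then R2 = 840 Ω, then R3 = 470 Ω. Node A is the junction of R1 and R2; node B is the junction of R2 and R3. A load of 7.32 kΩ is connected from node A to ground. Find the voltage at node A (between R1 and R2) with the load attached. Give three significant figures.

V ≈ 2.82 V

Below node A the series string R2+R3 = 1310 Ω sits in parallel with the 7320 Ω load: 1111 Ω.
V_A = 33.3 × 1111/(12000 + 1111) = 2.82 V.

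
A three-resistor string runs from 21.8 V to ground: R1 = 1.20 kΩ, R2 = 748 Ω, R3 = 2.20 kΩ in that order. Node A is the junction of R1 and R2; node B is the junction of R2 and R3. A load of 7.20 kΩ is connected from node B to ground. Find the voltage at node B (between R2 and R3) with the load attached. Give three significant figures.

V ≈ 10.1 V

At node B, R3 is in parallel with the load: R3‖R_L = 1685 Ω.
Below node A the resistance is R2 + (R3‖R_L) = 2433 Ω, so V_A = 21.8 × 2433/3633 = 14.60 V.
Then V_B = V_A × (R3‖R_L)/(R2 + R3‖R_L) = 14.60 × 1685/2433 = 10.1 V.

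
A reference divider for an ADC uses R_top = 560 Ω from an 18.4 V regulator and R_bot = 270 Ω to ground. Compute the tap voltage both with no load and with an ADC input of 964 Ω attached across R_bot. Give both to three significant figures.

Open-circuit: V = 18.4 × 270/(560 + 270) = 5.99 V.
With the load, R_bot becomes R_bot‖R_L = 210.9 Ω, so V = 18.4 × 210.9/770.9 = 5.03 V.

Unloaded: 5.99 V; loaded: 5.03 V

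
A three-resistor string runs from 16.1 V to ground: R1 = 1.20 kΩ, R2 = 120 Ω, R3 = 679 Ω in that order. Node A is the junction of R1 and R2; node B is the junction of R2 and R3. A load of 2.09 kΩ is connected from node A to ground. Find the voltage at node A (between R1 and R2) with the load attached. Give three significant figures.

V ≈ 5.23 V

Below node A the series string R2+R3 = 799.0 Ω sits in parallel with the 2090 Ω load: 578.0 Ω.
V_A = 16.1 × 578.0/(1200 + 578.0) = 5.23 V.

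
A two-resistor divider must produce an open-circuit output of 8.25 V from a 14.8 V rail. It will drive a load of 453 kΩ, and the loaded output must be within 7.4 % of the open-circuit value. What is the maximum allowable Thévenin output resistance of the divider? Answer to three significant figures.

Loading drop = R_th/(R_th + R_L) ≤ 0.0740, so R_th ≤ R_L · ε/(1−ε) = 453 kΩ × 0.0740/0.9260 = 36.2 kΩ.
(Any R1, R2 with R2/(R1+R2) = 0.557 and R1‖R2 ≤ 36.2 kΩ will meet the spec.)

R_th ≤ 36.2 kΩ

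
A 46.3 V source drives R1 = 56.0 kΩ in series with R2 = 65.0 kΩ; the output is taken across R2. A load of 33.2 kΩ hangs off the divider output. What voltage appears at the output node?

V_out ≈ 13.0 V

The load sits in parallel with R2: R2‖R_L = (65.0 × 33.2) / (65.0 + 33.2) = 21.98 kΩ.
V_out = 46.3 × 21.98 / (56.0 + 21.98) = 46.3 × 21.98/77.98 = 13.0 V.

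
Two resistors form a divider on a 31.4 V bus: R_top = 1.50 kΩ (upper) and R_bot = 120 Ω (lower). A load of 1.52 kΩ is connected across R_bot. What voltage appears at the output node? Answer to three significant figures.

V_out ≈ 2.17 V

The load sits in parallel with R_bot: R_bot‖R_L = (120 × 1520) / (120 + 1520) = 111.2 Ω.
V_out = 31.4 × 111.2 / (1500 + 111.2) = 31.4 × 111.2/1611 = 2.17 V.
(Unloaded it would have been 2.33 V.)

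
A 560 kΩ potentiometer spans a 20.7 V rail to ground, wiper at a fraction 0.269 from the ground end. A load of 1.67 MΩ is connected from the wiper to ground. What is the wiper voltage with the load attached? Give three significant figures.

The wiper splits the pot into (1−α)R = 409.4 kΩ above and αR = 150.6 kΩ below.
Lower section ‖ load = 138.2 kΩ.
V_wiper = 20.7 × 138.2/(409.4 + 138.2) = 5.22 V.

V ≈ 5.22 V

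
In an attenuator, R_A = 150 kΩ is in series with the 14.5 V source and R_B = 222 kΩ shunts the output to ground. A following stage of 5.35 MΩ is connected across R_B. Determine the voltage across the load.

V_out ≈ 8.51 V

The load sits in parallel with R_B: R_B‖R_L = (222 × 5350) / (222 + 5350) = 213.2 kΩ.
V_out = 14.5 × 213.2 / (150 + 213.2) = 14.5 × 213.2/363.2 = 8.51 V.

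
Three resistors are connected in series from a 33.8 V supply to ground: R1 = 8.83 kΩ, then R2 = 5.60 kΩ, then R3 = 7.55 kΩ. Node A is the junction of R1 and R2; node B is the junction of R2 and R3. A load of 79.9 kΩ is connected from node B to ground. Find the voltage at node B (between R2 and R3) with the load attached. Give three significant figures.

At node B, R3 is in parallel with the load: R3‖R_L = 6.898 kΩ.
Below node A the resistance is R2 + (R3‖R_L) = 12.50 kΩ, so V_A = 33.8 × 12.50/21.33 = 19.81 V.
Then V_B = V_A × (R3‖R_L)/(R2 + R3‖R_L) = 19.81 × 6.898/12.50 = 10.9 V.

V ≈ 10.9 V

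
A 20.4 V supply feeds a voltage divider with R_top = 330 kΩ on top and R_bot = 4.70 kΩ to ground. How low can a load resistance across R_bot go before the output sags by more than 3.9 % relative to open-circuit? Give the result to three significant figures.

R_L(min) ≈ 114 kΩ

Output resistance R_th = R_top‖R_bot = (330 × 4.70)/334.7 = 4.634 kΩ.
The fractional drop is R_th/(R_th + R_L); requiring this ≤ 0.0390 gives R_L ≥ R_th(1/0.0390 − 1) = 4.634 × 24.64 = 114 kΩ.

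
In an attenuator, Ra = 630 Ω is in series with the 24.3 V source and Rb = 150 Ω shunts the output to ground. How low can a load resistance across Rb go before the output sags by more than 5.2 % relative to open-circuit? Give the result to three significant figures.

R_L(min) ≈ 2.21 kΩ

Output resistance R_th = Ra‖Rb = (630 × 150)/780.0 = 121.2 Ω.
The fractional drop is R_th/(R_th + R_L); requiring this ≤ 0.0520 gives R_L ≥ R_th(1/0.0520 − 1) = 121.2 × 18.23 = 2.21 kΩ.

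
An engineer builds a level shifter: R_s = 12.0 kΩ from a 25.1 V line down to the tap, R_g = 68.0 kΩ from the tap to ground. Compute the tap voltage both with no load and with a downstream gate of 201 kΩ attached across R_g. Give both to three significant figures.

Unloaded: 21.3 V; loaded: 20.3 V

Open-circuit: V = 25.1 × 68.0/(12.0 + 68.0) = 21.3 V.
With the load, R_g becomes R_g‖R_L = 50.81 kΩ, so V = 25.1 × 50.81/62.81 = 20.3 V.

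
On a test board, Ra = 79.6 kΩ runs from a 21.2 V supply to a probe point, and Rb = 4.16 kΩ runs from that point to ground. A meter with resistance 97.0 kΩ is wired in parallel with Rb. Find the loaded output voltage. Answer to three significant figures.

V_out ≈ 1.01 V

The load sits in parallel with Rb: Rb‖R_L = (4.16 × 97.0) / (4.16 + 97.0) = 3.989 kΩ.
V_out = 21.2 × 3.989 / (79.6 + 3.989) = 21.2 × 3.989/83.59 = 1.01 V.
(Unloaded it would have been 1.05 V.)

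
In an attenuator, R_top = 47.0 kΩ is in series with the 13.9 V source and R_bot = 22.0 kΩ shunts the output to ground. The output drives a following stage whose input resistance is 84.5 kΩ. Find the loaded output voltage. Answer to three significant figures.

The load sits in parallel with R_bot: R_bot‖R_L = (22.0 × 84.5) / (22.0 + 84.5) = 17.46 kΩ.
V_out = 13.9 × 17.46 / (47.0 + 17.46) = 13.9 × 17.46/64.46 = 3.76 V.

V_out ≈ 3.76 V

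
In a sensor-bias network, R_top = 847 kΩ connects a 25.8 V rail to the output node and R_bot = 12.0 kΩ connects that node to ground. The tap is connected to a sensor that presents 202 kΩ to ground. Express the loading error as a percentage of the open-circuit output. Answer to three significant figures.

The divider's output (Thévenin) resistance is R_top‖R_bot = 11.83 kΩ.
Fractional drop under load = R_th/(R_th + R_L) = 11.83 / (11.83 + 202) = 0.05533.
So the output falls by 5.53 %.

5.53 %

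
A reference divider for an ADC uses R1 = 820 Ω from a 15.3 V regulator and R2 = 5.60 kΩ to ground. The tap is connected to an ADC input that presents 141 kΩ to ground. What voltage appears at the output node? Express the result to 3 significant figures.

V_out ≈ 13.3 V

The load sits in parallel with R2: R2‖R_L = (5600 × 141000) / (5600 + 141000) = 5386 Ω.
V_out = 15.3 × 5386 / (820 + 5386) = 15.3 × 5386/6206 = 13.3 V.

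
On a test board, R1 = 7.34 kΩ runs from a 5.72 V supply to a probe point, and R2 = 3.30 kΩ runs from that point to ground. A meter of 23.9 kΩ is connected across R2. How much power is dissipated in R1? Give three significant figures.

Total resistance from the source is R1 + (R2‖R_L) = 10.24 kΩ, so I = 5.72/10.24 kΩ = 0.5586 mA.
P = I²·R1 = (0.5586 mA)² × 7.34 kΩ = 2.29 mW.

P ≈ 2.29 mW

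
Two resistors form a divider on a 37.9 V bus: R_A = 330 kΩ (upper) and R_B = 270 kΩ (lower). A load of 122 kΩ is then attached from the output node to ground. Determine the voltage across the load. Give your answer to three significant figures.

V_out ≈ 7.69 V

The load sits in parallel with R_B: R_B‖R_L = (270 × 122) / (270 + 122) = 84.03 kΩ.
V_out = 37.9 × 84.03 / (330 + 84.03) = 37.9 × 84.03/414.0 = 7.69 V.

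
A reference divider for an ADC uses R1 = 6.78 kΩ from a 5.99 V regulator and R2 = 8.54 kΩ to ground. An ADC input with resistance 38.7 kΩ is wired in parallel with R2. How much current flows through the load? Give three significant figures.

I_L ≈ 0.0786 mA

R2‖R_L = 6.996 kΩ; V_out = 5.99 × 6.996/13.78 = 3.042 V.
I_L = V_out / R_L = 3.042 / 38.7 kΩ = 0.0786 mA.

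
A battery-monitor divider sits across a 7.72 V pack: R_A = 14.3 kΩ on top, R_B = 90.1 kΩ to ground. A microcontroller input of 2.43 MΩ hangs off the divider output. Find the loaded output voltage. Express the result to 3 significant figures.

V_out ≈ 6.63 V

The load sits in parallel with R_B: R_B‖R_L = (90.1 × 2430) / (90.1 + 2430) = 86.88 kΩ.
V_out = 7.72 × 86.88 / (14.3 + 86.88) = 7.72 × 86.88/101.2 = 6.63 V.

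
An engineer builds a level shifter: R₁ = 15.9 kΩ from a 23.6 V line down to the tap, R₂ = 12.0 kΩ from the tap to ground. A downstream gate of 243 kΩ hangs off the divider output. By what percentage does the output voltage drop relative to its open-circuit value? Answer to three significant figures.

The divider's output (Thévenin) resistance is R₁‖R₂ = 6.839 kΩ.
Fractional drop under load = R_th/(R_th + R_L) = 6.839 / (6.839 + 243) = 0.02737.
So the output falls by 2.74 %.

2.74 %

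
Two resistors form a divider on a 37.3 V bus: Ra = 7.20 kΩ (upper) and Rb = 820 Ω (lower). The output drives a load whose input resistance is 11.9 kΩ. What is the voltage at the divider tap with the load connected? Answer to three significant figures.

The load sits in parallel with Rb: Rb‖R_L = (820 × 11900) / (820 + 11900) = 767.1 Ω.
V_out = 37.3 × 767.1 / (7200 + 767.1) = 37.3 × 767.1/7967 = 3.59 V.

V_out ≈ 3.59 V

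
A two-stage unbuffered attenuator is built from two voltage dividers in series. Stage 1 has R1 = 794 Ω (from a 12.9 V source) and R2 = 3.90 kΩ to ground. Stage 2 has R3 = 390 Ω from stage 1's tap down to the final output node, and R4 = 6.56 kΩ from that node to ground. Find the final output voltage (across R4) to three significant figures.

Stage 2 presents R3+R4 = 6950 Ω as a load on stage 1's tap.
Stage 1's lower leg becomes R2‖(R3+R4) = 2498 Ω, so V_mid = 12.9 × 2498/3292 = 9.789 V.
Stage 2 is itself unloaded: V_out = V_mid × R4/(R3+R4) = 9.789 × 6560/6950 = 9.24 V.

V_out ≈ 9.24 V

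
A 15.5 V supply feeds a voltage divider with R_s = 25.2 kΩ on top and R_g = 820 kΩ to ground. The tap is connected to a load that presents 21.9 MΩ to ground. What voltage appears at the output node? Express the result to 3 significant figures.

V_out ≈ 15.0 V

The load sits in parallel with R_g: R_g‖R_L = (820 × 21900) / (820 + 21900) = 790.4 kΩ.
V_out = 15.5 × 790.4 / (25.2 + 790.4) = 15.5 × 790.4/815.6 = 15.0 V.
(Unloaded it would have been 15.0 V.)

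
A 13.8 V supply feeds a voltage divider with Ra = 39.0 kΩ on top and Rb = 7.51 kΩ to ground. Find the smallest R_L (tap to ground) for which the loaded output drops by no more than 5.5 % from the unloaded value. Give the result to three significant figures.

Output resistance R_th = Ra‖Rb = (39.0 × 7.51)/46.51 = 6.297 kΩ.
The fractional drop is R_th/(R_th + R_L); requiring this ≤ 0.0550 gives R_L ≥ R_th(1/0.0550 − 1) = 6.297 × 17.18 = 108 kΩ.

R_L(min) ≈ 108 kΩ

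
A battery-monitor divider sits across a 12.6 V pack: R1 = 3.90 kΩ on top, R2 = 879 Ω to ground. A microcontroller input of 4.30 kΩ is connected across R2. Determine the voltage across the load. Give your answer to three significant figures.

V_out ≈ 1.99 V

The load sits in parallel with R2: R2‖R_L = (879 × 4300) / (879 + 4300) = 729.8 Ω.
V_out = 12.6 × 729.8 / (3900 + 729.8) = 12.6 × 729.8/4630 = 1.99 V.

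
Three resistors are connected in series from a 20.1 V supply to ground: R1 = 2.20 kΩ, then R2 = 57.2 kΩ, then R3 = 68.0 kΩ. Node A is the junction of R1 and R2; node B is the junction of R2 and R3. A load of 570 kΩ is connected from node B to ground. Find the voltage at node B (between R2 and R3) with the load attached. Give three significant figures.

V ≈ 10.2 V

At node B, R3 is in parallel with the load: R3‖R_L = 60.75 kΩ.
Below node A the resistance is R2 + (R3‖R_L) = 118.0 kΩ, so V_A = 20.1 × 118.0/120.2 = 19.73 V.
Then V_B = V_A × (R3‖R_L)/(R2 + R3‖R_L) = 19.73 × 60.75/118.0 = 10.2 V.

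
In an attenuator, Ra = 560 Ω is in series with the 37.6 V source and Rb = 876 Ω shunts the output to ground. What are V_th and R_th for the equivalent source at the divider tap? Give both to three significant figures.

V_th is the open-circuit tap voltage: 37.6 × 876/(560 + 876) = 22.9 V.
With the supply zeroed, Ra and Rb appear in parallel from the tap: R_th = Ra‖Rb = (560 × 876)/1436 = 342 Ω.

V_th = 22.9 V, R_th = 342 Ω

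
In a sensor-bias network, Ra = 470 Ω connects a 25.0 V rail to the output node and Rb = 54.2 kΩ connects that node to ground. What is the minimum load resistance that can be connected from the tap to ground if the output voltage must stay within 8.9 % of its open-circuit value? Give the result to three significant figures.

Output resistance R_th = Ra‖Rb = (470 × 54200)/54670 = 466.0 Ω.
The fractional drop is R_th/(R_th + R_L); requiring this ≤ 0.0890 gives R_L ≥ R_th(1/0.0890 − 1) = 466.0 × 10.24 = 4.77 kΩ.

R_L(min) ≈ 4.77 kΩ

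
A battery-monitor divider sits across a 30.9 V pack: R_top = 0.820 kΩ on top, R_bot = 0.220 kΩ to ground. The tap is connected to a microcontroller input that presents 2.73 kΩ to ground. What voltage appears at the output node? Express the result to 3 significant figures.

The load sits in parallel with R_bot: R_bot‖R_L = (220 × 2730) / (220 + 2730) = 203.6 Ω.
V_out = 30.9 × 203.6 / (820 + 203.6) = 30.9 × 203.6/1024 = 6.15 V.

V_out ≈ 6.15 V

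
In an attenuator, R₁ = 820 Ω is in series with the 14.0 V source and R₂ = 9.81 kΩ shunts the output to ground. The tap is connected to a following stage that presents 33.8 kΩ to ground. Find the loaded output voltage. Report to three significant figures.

V_out ≈ 12.6 V

The load sits in parallel with R₂: R₂‖R_L = (9810 × 33800) / (9810 + 33800) = 7603 Ω.
V_out = 14.0 × 7603 / (820 + 7603) = 14.0 × 7603/8423 = 12.6 V.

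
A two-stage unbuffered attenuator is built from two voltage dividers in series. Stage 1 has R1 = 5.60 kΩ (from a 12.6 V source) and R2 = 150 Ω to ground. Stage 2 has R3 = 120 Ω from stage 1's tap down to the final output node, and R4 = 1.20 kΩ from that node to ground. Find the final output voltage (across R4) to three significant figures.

Stage 2 presents R3+R4 = 1320 Ω as a load on stage 1's tap.
Stage 1's lower leg becomes R2‖(R3+R4) = 134.7 Ω, so V_mid = 12.6 × 134.7/5735 = 0.2959 V.
Stage 2 is itself unloaded: V_out = V_mid × R4/(R3+R4) = 0.2959 × 1200/1320 = 0.269 V.

V_out ≈ 0.269 V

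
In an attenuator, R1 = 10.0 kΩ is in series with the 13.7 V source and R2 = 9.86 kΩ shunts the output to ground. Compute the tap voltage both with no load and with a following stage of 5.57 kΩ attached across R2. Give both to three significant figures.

Open-circuit: V = 13.7 × 9.86/(10.0 + 9.86) = 6.80 V.
With the load, R2 becomes R2‖R_L = 3.559 kΩ, so V = 13.7 × 3.559/13.56 = 3.60 V.

Unloaded: 6.80 V; loaded: 3.60 V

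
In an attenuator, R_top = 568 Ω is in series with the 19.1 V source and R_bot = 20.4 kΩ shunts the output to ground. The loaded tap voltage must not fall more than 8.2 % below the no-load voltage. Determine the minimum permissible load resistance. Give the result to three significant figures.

R_L(min) ≈ 6.19 kΩ

Output resistance R_th = R_top‖R_bot = (568 × 20400)/20970 = 552.6 Ω.
The fractional drop is R_th/(R_th + R_L); requiring this ≤ 0.0820 gives R_L ≥ R_th(1/0.0820 − 1) = 552.6 × 11.20 = 6.19 kΩ.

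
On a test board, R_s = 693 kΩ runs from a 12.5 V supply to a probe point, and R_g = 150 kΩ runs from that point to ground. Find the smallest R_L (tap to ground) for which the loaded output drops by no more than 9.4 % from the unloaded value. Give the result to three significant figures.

R_L(min) ≈ 1.19 MΩ

Output resistance R_th = R_s‖R_g = (693 × 150)/843.0 = 123.3 kΩ.
The fractional drop is R_th/(R_th + R_L); requiring this ≤ 0.0940 gives R_L ≥ R_th(1/0.0940 − 1) = 123.3 × 9.638 = 1.19 MΩ.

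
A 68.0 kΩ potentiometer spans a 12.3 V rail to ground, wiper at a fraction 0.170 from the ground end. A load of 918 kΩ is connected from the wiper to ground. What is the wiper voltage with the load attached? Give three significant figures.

V ≈ 2.07 V

The wiper splits the pot into (1−α)R = 56.44 kΩ above and αR = 11.56 kΩ below.
Lower section ‖ load = 11.42 kΩ.
V_wiper = 12.3 × 11.42/(56.44 + 11.42) = 2.07 V.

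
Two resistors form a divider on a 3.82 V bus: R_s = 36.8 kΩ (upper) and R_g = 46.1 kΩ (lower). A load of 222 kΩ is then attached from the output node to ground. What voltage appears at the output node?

V_out ≈ 1.94 V

The load sits in parallel with R_g: R_g‖R_L = (46.1 × 222) / (46.1 + 222) = 38.17 kΩ.
V_out = 3.82 × 38.17 / (36.8 + 38.17) = 3.82 × 38.17/74.97 = 1.94 V.
(Unloaded it would have been 2.12 V.)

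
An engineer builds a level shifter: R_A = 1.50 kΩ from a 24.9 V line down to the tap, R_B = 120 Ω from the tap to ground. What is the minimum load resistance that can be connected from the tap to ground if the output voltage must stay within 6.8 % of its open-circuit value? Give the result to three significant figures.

Output resistance R_th = R_A‖R_B = (1500 × 120)/1620 = 111.1 Ω.
The fractional drop is R_th/(R_th + R_L); requiring this ≤ 0.0680 gives R_L ≥ R_th(1/0.0680 − 1) = 111.1 × 13.71 = 1.52 kΩ.

R_L(min) ≈ 1.52 kΩ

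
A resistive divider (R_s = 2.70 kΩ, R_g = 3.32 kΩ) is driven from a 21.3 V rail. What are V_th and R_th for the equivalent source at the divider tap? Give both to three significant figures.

V_th is the open-circuit tap voltage: 21.3 × 3.32/(2.70 + 3.32) = 11.7 V.
With the supply zeroed, R_s and R_g appear in parallel from the tap: R_th = R_s‖R_g = (2.70 × 3.32)/6.020 = 1.49 kΩ.

V_th = 11.7 V, R_th = 1.49 kΩ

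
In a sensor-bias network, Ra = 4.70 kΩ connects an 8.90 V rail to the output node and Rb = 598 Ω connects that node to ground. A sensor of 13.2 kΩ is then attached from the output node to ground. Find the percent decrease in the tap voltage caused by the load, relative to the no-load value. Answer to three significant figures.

The divider's output (Thévenin) resistance is Ra‖Rb = 530.5 Ω.
Fractional drop under load = R_th/(R_th + R_L) = 530.5 / (530.5 + 13200) = 0.03864.
So the output falls by 3.86 %.

3.86 %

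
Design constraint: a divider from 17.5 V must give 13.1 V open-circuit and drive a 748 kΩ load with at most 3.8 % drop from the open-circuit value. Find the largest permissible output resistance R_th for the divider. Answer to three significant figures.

R_th ≤ 29.5 kΩ

Loading drop = R_th/(R_th + R_L) ≤ 0.0380, so R_th ≤ R_L · ε/(1−ε) = 748 kΩ × 0.0380/0.9620 = 29.5 kΩ.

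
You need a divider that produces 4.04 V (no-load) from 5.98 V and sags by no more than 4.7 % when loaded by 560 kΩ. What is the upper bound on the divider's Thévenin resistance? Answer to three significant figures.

R_th ≤ 27.6 kΩ

Loading drop = R_th/(R_th + R_L) ≤ 0.0470, so R_th ≤ R_L · ε/(1−ε) = 560 kΩ × 0.0470/0.9530 = 27.6 kΩ.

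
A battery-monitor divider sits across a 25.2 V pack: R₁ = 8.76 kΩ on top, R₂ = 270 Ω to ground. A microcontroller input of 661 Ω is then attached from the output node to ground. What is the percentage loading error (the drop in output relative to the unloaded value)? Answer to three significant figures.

28.4 %

Unloaded V = 25.2 × 270/9030 = 0.7535 V.
Loaded: R₂‖R_L = 191.7 Ω, giving V = 25.2 × 191.7/8952 = 0.5396 V.
Drop = (0.7535 − 0.5396) / 0.7535 = 28.4 %.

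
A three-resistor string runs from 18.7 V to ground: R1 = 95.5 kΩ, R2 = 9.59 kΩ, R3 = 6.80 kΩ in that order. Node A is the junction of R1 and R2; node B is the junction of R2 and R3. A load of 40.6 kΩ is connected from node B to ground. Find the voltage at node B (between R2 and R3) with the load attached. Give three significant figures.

V ≈ 0.982 V

At node B, R3 is in parallel with the load: R3‖R_L = 5.824 kΩ.
Below node A the resistance is R2 + (R3‖R_L) = 15.41 kΩ, so V_A = 18.7 × 15.41/110.9 = 2.599 V.
Then V_B = V_A × (R3‖R_L)/(R2 + R3‖R_L) = 2.599 × 5.824/15.41 = 0.982 V.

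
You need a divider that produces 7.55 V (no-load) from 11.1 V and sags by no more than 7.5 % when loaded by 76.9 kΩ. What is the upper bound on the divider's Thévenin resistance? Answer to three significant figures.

R_th ≤ 6.24 kΩ

Loading drop = R_th/(R_th + R_L) ≤ 0.0750, so R_th ≤ R_L · ε/(1−ε) = 76.9 kΩ × 0.0750/0.9250 = 6.24 kΩ.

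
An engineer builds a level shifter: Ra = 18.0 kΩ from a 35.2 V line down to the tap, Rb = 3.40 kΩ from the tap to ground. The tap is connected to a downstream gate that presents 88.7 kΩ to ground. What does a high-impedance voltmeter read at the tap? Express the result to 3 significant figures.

The load sits in parallel with Rb: Rb‖R_L = (3.40 × 88.7) / (3.40 + 88.7) = 3.274 kΩ.
V_out = 35.2 × 3.274 / (18.0 + 3.274) = 35.2 × 3.274/21.27 = 5.42 V.
(Unloaded it would have been 5.59 V.)

V_out ≈ 5.42 V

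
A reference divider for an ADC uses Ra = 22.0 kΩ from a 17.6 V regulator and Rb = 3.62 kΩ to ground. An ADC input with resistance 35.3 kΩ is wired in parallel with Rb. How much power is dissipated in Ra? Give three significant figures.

Total resistance from the source is Ra + (Rb‖R_L) = 25.28 kΩ, so I = 17.6/25.28 kΩ = 0.6961 mA.
P = I²·Ra = (0.6961 mA)² × 22.0 kΩ = 10.7 mW.

P ≈ 10.7 mW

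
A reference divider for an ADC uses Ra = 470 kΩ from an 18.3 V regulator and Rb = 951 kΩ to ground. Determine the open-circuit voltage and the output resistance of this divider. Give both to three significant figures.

V_th is the open-circuit tap voltage: 18.3 × 951/(470 + 951) = 12.2 V.
With the supply zeroed, Ra and Rb appear in parallel from the tap: R_th = Ra‖Rb = (470 × 951)/1421 = 315 kΩ.

V_th = 12.2 V, R_th = 315 kΩ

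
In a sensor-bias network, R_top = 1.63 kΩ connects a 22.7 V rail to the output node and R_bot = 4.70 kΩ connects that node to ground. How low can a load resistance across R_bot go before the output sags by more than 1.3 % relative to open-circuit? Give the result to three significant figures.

R_L(min) ≈ 91.9 kΩ

Output resistance R_th = R_top‖R_bot = (1.63 × 4.70)/6.330 = 1.210 kΩ.
The fractional drop is R_th/(R_th + R_L); requiring this ≤ 0.0130 gives R_L ≥ R_th(1/0.0130 − 1) = 1.210 × 75.92 = 91.9 kΩ.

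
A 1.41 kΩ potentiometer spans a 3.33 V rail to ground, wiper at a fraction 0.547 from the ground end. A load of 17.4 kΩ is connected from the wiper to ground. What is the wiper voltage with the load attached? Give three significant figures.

V ≈ 1.79 V

The wiper splits the pot into (1−α)R = 638.7 Ω above and αR = 771.3 Ω below.
Lower section ‖ load = 738.5 Ω.
V_wiper = 3.33 × 738.5/(638.7 + 738.5) = 1.79 V.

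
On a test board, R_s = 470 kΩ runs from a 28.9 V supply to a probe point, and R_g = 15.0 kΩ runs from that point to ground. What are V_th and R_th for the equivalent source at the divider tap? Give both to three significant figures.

V_th is the open-circuit tap voltage: 28.9 × 15.0/(470 + 15.0) = 0.894 V.
With the supply zeroed, R_s and R_g appear in parallel from the tap: R_th = R_s‖R_g = (470 × 15.0)/485.0 = 14.5 kΩ.

V_th = 0.894 V, R_th = 14.5 kΩ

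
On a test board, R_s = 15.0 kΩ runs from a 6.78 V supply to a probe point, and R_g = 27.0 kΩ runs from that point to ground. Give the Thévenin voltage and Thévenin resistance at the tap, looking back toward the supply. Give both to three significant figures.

V_th is the open-circuit tap voltage: 6.78 × 27.0/(15.0 + 27.0) = 4.36 V.
With the supply zeroed, R_s and R_g appear in parallel from the tap: R_th = R_s‖R_g = (15.0 × 27.0)/42.00 = 9.64 kΩ.

V_th = 4.36 V, R_th = 9.64 kΩ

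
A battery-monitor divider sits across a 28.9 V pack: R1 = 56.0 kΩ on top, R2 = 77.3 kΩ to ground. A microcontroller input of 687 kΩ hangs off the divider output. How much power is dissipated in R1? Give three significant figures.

P ≈ 2.97 mW

Total resistance from the source is R1 + (R2‖R_L) = 125.5 kΩ, so I = 28.9/125.5 kΩ = 0.2303 mA.
P = I²·R1 = (0.2303 mA)² × 56.0 kΩ = 2.97 mW.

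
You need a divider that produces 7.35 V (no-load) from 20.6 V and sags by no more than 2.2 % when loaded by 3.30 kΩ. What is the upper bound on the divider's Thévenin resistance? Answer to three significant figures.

R_th ≤ 74.2 Ω

Loading drop = R_th/(R_th + R_L) ≤ 0.0220, so R_th ≤ R_L · ε/(1−ε) = 3.30 kΩ × 0.0220/0.9780 = 74.2 Ω.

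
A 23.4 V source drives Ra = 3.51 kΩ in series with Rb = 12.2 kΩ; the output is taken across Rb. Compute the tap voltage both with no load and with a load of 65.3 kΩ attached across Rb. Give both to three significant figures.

Unloaded: 18.2 V; loaded: 17.4 V

Open-circuit: V = 23.4 × 12.2/(3.51 + 12.2) = 18.2 V.
With the load, Rb becomes Rb‖R_L = 10.28 kΩ, so V = 23.4 × 10.28/13.79 = 17.4 V.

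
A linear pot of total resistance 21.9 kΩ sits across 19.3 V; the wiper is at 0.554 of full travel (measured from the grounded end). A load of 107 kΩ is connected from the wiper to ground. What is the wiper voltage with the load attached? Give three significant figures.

The wiper splits the pot into (1−α)R = 9.767 kΩ above and αR = 12.13 kΩ below.
Lower section ‖ load = 10.90 kΩ.
V_wiper = 19.3 × 10.90/(9.767 + 10.90) = 10.2 V.

V ≈ 10.2 V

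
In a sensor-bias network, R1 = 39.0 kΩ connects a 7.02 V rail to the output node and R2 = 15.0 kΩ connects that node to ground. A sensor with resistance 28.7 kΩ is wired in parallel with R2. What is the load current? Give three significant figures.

I_L ≈ 0.0493 mA

R2‖R_L = 9.851 kΩ; V_out = 7.02 × 9.851/48.85 = 1.416 V.
I_L = V_out / R_L = 1.416 / 28.7 kΩ = 0.0493 mA.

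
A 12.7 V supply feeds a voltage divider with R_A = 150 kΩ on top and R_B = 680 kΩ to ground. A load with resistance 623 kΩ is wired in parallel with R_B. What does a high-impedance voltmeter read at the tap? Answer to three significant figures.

V_out ≈ 8.69 V

The load sits in parallel with R_B: R_B‖R_L = (680 × 623) / (680 + 623) = 325.1 kΩ.
V_out = 12.7 × 325.1 / (150 + 325.1) = 12.7 × 325.1/475.1 = 8.69 V.
(Unloaded it would have been 10.4 V.)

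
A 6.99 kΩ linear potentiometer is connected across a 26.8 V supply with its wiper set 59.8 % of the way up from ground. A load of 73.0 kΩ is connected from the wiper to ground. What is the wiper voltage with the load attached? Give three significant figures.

V ≈ 15.7 V

The wiper splits the pot into (1−α)R = 2.810 kΩ above and αR = 4.180 kΩ below.
Lower section ‖ load = 3.954 kΩ.
V_wiper = 26.8 × 3.954/(2.810 + 3.954) = 15.7 V.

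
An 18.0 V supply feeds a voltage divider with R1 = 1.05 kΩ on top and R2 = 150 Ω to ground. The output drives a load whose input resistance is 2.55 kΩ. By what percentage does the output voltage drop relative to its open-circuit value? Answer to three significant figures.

The divider's output (Thévenin) resistance is R1‖R2 = 131.2 Ω.
Fractional drop under load = R_th/(R_th + R_L) = 131.2 / (131.2 + 2550) = 0.04895.
So the output falls by 4.90 %.

4.90 %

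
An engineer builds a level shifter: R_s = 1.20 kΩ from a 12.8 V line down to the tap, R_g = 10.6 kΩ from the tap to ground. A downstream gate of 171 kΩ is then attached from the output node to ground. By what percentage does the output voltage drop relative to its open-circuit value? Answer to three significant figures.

0.626 %

The divider's output (Thévenin) resistance is R_s‖R_g = 1.078 kΩ.
Fractional drop under load = R_th/(R_th + R_L) = 1.078 / (1.078 + 171) = 0.006264.
So the output falls by 0.626 %.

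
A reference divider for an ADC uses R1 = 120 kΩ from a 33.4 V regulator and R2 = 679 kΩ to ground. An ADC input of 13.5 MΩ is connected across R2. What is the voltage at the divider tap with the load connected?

The load sits in parallel with R2: R2‖R_L = (679 × 13500) / (679 + 13500) = 646.5 kΩ.
V_out = 33.4 × 646.5 / (120 + 646.5) = 33.4 × 646.5/766.5 = 28.2 V.
(Unloaded it would have been 28.4 V.)

V_out ≈ 28.2 V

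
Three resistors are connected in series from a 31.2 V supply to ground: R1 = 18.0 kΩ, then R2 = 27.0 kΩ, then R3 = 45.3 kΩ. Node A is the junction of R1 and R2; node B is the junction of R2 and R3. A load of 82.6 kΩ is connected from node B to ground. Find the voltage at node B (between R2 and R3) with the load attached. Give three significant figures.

At node B, R3 is in parallel with the load: R3‖R_L = 29.26 kΩ.
Below node A the resistance is R2 + (R3‖R_L) = 56.26 kΩ, so V_A = 31.2 × 56.26/74.26 = 23.64 V.
Then V_B = V_A × (R3‖R_L)/(R2 + R3‖R_L) = 23.64 × 29.26/56.26 = 12.3 V.

V ≈ 12.3 V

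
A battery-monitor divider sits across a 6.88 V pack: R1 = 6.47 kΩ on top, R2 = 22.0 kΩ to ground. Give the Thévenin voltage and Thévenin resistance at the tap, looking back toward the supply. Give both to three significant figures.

V_th is the open-circuit tap voltage: 6.88 × 22.0/(6.47 + 22.0) = 5.32 V.
With the supply zeroed, R1 and R2 appear in parallel from the tap: R_th = R1‖R2 = (6.47 × 22.0)/28.47 = 5.00 kΩ.

V_th = 5.32 V, R_th = 5.00 kΩ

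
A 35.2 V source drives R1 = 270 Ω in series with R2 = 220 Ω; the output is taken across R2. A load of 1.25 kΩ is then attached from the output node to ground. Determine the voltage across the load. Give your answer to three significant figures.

The load sits in parallel with R2: R2‖R_L = (220 × 1250) / (220 + 1250) = 187.1 Ω.
V_out = 35.2 × 187.1 / (270 + 187.1) = 35.2 × 187.1/457.1 = 14.4 V.

V_out ≈ 14.4 V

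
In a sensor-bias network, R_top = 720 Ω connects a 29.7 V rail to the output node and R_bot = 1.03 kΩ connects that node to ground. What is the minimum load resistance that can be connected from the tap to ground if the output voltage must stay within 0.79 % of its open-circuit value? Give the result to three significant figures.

Output resistance R_th = R_top‖R_bot = (720 × 1030)/1750 = 423.8 Ω.
The fractional drop is R_th/(R_th + R_L); requiring this ≤ 0.00790 gives R_L ≥ R_th(1/0.00790 − 1) = 423.8 × 125.6 = 53.2 kΩ.

R_L(min) ≈ 53.2 kΩ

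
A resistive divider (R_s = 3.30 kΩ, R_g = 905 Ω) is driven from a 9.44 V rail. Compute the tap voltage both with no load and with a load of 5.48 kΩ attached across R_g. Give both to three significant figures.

Open-circuit: V = 9.44 × 905/(3300 + 905) = 2.03 V.
With the load, R_g becomes R_g‖R_L = 776.7 Ω, so V = 9.44 × 776.7/4077 = 1.80 V.

Unloaded: 2.03 V; loaded: 1.80 V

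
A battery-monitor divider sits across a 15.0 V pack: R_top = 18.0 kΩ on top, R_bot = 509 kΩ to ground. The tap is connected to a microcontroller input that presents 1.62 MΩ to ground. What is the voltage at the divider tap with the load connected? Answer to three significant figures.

The load sits in parallel with R_bot: R_bot‖R_L = (509 × 1620) / (509 + 1620) = 387.3 kΩ.
V_out = 15.0 × 387.3 / (18.0 + 387.3) = 15.0 × 387.3/405.3 = 14.3 V.

V_out ≈ 14.3 V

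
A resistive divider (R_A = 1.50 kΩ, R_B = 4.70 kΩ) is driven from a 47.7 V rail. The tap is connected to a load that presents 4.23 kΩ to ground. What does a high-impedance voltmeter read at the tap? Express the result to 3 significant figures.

The load sits in parallel with R_B: R_B‖R_L = (4.70 × 4.23) / (4.70 + 4.23) = 2.226 kΩ.
V_out = 47.7 × 2.226 / (1.50 + 2.226) = 47.7 × 2.226/3.726 = 28.5 V.
(Unloaded it would have been 36.2 V.)

V_out ≈ 28.5 V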